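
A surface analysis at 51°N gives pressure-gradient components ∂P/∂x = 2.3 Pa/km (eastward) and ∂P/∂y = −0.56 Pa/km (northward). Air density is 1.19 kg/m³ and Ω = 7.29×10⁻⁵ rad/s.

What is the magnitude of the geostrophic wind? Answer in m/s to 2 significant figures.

18 m/s

Coriolis parameter at 51°N:
f = 2Ω sin φ = 2 × 7.29×10⁻⁵ × sin 51° = 1.13×10⁻⁴ s⁻¹
Component geostrophic relations (x east, y north):
u_g = −(1/(fρ)) ∂P/∂y,  v_g = (1/(fρ)) ∂P/∂x
u_g = −(−0.56×10⁻³)/(1.13×10⁻⁴ × 1.19) = 4.15 m/s;  v_g = (2.3×10⁻³)/(1.13×10⁻⁴ × 1.19) = 17.1 m/s
|V_g| = √(u_g² + v_g²) = 17.6 m/s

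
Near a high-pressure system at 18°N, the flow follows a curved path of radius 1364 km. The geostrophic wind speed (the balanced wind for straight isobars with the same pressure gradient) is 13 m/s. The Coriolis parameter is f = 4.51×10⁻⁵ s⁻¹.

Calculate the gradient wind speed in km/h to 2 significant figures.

Around a high, pressure-gradient force acts outward with centrifugal, so Coriolis balances both:
fV = (1/ρ)|∂P/∂n| + V²/R  →  V² − fR·V + fR·V_g = 0
With fR = 4.51×10⁻⁵ × 1364×10³ m = 61.5 m/s:
V = [fR − √((fR)² − 4 fR V_g)]/2 = [61.5 − √(61.5² − 4×61.5×13)]/2 = 18.7 m/s
Supergeostrophic (V > V_g = 13 m/s), as expected around a high.
Converting: 18.7 m/s × 3.6 = 67 km/h

67 km/h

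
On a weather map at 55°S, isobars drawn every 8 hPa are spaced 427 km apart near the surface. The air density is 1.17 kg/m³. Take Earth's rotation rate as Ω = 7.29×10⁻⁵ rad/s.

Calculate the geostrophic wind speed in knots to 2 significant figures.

Coriolis parameter at 55°S:
f = 2Ω sin φ = 2 × 7.29×10⁻⁵ × sin 55° = 1.19×10⁻⁴ s⁻¹
Pressure gradient: |∂P/∂n| = 800 Pa / 427000 m = 1.87×10⁻³ Pa/m
Geostrophic balance (pressure-gradient force = Coriolis force):
V_g = (1/(fρ)) |∂P/∂n| = 1.87×10⁻³ / (1.19×10⁻⁴ × 1.17) = 13.4 m/s
Converting: 13.4 m/s × 1.944 = 26 knots

26 knots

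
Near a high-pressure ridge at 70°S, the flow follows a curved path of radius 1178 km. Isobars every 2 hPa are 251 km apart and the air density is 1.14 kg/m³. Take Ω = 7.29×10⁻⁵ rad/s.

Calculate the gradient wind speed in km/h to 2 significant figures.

19 km/h

Coriolis parameter at 70°S:
f = 2Ω sin φ = 2 × 7.29×10⁻⁵ × sin 70° = 1.37×10⁻⁴ s⁻¹
Pressure gradient: |∂P/∂n| = 200 Pa / 251000 m = 7.97×10⁻⁴ Pa/m
Geostrophic speed: V_g = |∂P/∂n|/(fρ) = 7.97×10⁻⁴/(1.37×10⁻⁴ × 1.14) = 5.10 m/s
Around a high, pressure-gradient force acts outward with centrifugal, so Coriolis balances both:
fV = (1/ρ)|∂P/∂n| + V²/R  →  V² − fR·V + fR·V_g = 0
With fR = 1.37×10⁻⁴ × 1178×10³ m = 161 m/s:
V = [fR − √((fR)² − 4 fR V_g)]/2 = [161 − √(161² − 4×161×5.1)]/2 = 5.27 m/s
Supergeostrophic (V > V_g = 5.1 m/s), as expected around a high.
Converting: 5.27 m/s × 3.6 = 19 km/h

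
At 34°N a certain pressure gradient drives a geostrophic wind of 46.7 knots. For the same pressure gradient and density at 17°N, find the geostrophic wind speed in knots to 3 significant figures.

With the same pressure gradient and density, V_g ∝ 1/f ∝ 1/sin φ.
V₂ = V₁ · sin φ₁ / sin φ₂ = 46.7 × sin 34° / sin 17°
V₂ = 46.7 × 0.5592/0.2924 = 89.3 knots

89.3 knots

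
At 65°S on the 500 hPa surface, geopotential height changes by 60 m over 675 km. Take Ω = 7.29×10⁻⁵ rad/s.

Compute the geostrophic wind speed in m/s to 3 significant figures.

6.60 m/s

Coriolis parameter at 65°S:
f = 2Ω sin φ = 2 × 7.29×10⁻⁵ × sin 65° = 1.32×10⁻⁴ s⁻¹
Height gradient: |∂Z/∂n| = 60 m / 675000 m = 8.89×10⁻⁵
On a pressure surface, geostrophic balance gives V_g = (g/f)|∂Z/∂n|:
V_g = 9.81 × 8.89×10⁻⁵ / 1.32×10⁻⁴ = 6.60 m/s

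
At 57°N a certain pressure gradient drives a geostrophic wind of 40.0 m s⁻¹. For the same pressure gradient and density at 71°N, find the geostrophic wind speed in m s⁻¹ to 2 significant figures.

With the same pressure gradient and density, V_g ∝ 1/f ∝ 1/sin φ.
V₂ = V₁ · sin φ₁ / sin φ₂ = 40.0 × sin 57° / sin 71°
V₂ = 40.0 × 0.8387/0.9455 = 35 m s⁻¹

35 m s⁻¹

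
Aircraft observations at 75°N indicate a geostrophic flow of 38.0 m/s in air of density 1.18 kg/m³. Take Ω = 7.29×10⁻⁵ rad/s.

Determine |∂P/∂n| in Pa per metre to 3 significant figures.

Coriolis parameter at 75°N:
f = 2Ω sin φ = 2 × 7.29×10⁻⁵ × sin 75° = 1.41×10⁻⁴ s⁻¹
Geostrophic balance rearranged: |∂P/∂n| = f ρ V_g
|∂P/∂n| = 1.41×10⁻⁴ × 1.18 × 38.0 = 6.31×10⁻³ Pa/m

6.31×10⁻³ Pa/m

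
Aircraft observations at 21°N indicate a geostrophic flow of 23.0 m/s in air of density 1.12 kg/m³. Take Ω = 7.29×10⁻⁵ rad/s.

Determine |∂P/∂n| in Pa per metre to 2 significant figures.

Coriolis parameter at 21°N:
f = 2Ω sin φ = 2 × 7.29×10⁻⁵ × sin 21° = 5.23×10⁻⁵ s⁻¹
Geostrophic balance rearranged: |∂P/∂n| = f ρ V_g
|∂P/∂n| = 5.23×10⁻⁵ × 1.12 × 23.0 = 1.35×10⁻³ Pa/m

1.3×10⁻³ Pa/m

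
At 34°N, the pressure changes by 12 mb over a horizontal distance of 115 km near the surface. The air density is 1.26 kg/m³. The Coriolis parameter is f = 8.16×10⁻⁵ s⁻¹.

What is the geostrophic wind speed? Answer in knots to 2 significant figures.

Pressure gradient: |∂P/∂n| = 1200 Pa / 115000 m = 1.04×10⁻² Pa/m
Geostrophic balance (pressure-gradient force = Coriolis force):
V_g = (1/(fρ)) |∂P/∂n| = 1.04×10⁻² / (8.16×10⁻⁵ × 1.26) = 101 m/s
Converting: 101 m/s × 1.944 = 200 knots

200 knots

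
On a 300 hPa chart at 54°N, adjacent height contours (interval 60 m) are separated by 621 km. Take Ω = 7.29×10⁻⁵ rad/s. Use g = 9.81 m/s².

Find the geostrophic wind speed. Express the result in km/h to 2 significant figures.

Coriolis parameter at 54°N:
f = 2Ω sin φ = 2 × 7.29×10⁻⁵ × sin 54° = 1.18×10⁻⁴ s⁻¹
Height gradient: |∂Z/∂n| = 60 m / 621000 m = 9.66×10⁻⁵
On a pressure surface, geostrophic balance gives V_g = (g/f)|∂Z/∂n|:
V_g = 9.81 × 9.66×10⁻⁵ / 1.18×10⁻⁴ = 8.04 m/s
Converting: 8.04 m/s × 3.6 = 29 km/h

29 km/h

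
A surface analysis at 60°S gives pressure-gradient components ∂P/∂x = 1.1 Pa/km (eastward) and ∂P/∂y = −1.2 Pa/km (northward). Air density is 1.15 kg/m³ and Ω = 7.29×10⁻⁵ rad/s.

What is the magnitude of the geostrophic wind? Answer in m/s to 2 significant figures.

11 m/s

Coriolis parameter at 60°S:
f = 2Ω sin φ = 2 × 7.29×10⁻⁵ × sin 60° = 1.26×10⁻⁴ s⁻¹
In the Southern Hemisphere f is negative: f = −1.26×10⁻⁴ s⁻¹.
Component geostrophic relations (x east, y north):
u_g = −(1/(fρ)) ∂P/∂y,  v_g = (1/(fρ)) ∂P/∂x
u_g = −(−1.2×10⁻³)/(−1.26×10⁻⁴ × 1.15) = −8.26 m/s;  v_g = (1.1×10⁻³)/(−1.26×10⁻⁴ × 1.15) = −7.58 m/s
|V_g| = √(u_g² + v_g²) = 11.2 m/s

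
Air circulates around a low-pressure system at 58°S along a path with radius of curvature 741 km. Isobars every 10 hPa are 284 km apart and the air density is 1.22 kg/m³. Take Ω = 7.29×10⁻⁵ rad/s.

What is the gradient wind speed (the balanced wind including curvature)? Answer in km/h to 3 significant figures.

Coriolis parameter at 58°S:
f = 2Ω sin φ = 2 × 7.29×10⁻⁵ × sin 58° = 1.24×10⁻⁴ s⁻¹
Pressure gradient: |∂P/∂n| = 1000 Pa / 284000 m = 3.52×10⁻³ Pa/m
Geostrophic speed: V_g = |∂P/∂n|/(fρ) = 3.52×10⁻³/(1.24×10⁻⁴ × 1.22) = 23.3 m/s
Around a low, centrifugal force acts outward with Coriolis, so pressure-gradient force balances both:
(1/ρ)|∂P/∂n| = fV + V²/R  →  V² + fR·V − fR·V_g = 0
With fR = 1.24×10⁻⁴ × 741×10³ m = 91.6 m/s:
V = [−fR + √((fR)² + 4 fR V_g)]/2 = [−91.6 + √(91.6² + 4×91.6×23.3)]/2 = 19.3 m/s
Subgeostrophic (V < V_g = 23.3 m/s), as expected around a low.
Converting: 19.3 m/s × 3.6 = 69.4 km/h

69.4 km/h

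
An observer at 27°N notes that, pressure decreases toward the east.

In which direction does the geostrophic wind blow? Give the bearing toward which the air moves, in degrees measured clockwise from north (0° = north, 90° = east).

180°

The pressure-gradient force points toward the east (bearing 090°).
Geostrophic balance: in the Northern Hemisphere the Coriolis force deflects motion to the right, so the geostrophic wind blows 90° to the right of the pressure-gradient force (low pressure on the left).
Rotating 090° by 90° clockwise gives 180° — the wind blows toward the south.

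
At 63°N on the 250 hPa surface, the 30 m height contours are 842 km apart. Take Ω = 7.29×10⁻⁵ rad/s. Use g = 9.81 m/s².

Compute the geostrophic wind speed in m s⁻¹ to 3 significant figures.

Coriolis parameter at 63°N:
f = 2Ω sin φ = 2 × 7.29×10⁻⁵ × sin 63° = 1.30×10⁻⁴ s⁻¹
Height gradient: |∂Z/∂n| = 30 m / 842000 m = 3.56×10⁻⁵
On a pressure surface, geostrophic balance gives V_g = (g/f)|∂Z/∂n|:
V_g = 9.81 × 3.56×10⁻⁵ / 1.30×10⁻⁴ = 2.69 m/s

2.69 m s⁻¹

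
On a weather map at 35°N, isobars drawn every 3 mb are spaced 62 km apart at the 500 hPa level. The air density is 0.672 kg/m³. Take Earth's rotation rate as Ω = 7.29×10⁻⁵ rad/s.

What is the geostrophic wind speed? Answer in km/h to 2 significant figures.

Coriolis parameter at 35°N:
f = 2Ω sin φ = 2 × 7.29×10⁻⁵ × sin 35° = 8.36×10⁻⁵ s⁻¹
Pressure gradient: |∂P/∂n| = 300 Pa / 62000 m = 4.84×10⁻³ Pa/m
Geostrophic balance (pressure-gradient force = Coriolis force):
V_g = (1/(fρ)) |∂P/∂n| = 4.84×10⁻³ / (8.36×10⁻⁵ × 0.672) = 86.1 m/s
Converting: 86.1 m/s × 3.6 = 310 km/h

310 km/h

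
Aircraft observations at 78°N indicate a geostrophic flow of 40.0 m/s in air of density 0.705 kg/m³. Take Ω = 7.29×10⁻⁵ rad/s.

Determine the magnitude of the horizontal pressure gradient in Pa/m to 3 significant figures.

Coriolis parameter at 78°N:
f = 2Ω sin φ = 2 × 7.29×10⁻⁵ × sin 78° = 1.43×10⁻⁴ s⁻¹
Geostrophic balance rearranged: |∂P/∂n| = f ρ V_g
|∂P/∂n| = 1.43×10⁻⁴ × 0.705 × 40.0 = 4.02×10⁻³ Pa/m

4.02×10⁻³ Pa/m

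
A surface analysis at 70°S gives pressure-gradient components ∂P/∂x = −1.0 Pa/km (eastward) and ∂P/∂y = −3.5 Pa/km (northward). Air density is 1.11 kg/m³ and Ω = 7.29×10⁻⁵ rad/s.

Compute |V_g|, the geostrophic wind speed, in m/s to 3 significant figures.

23.9 m/s

Coriolis parameter at 70°S:
f = 2Ω sin φ = 2 × 7.29×10⁻⁵ × sin 70° = 1.37×10⁻⁴ s⁻¹
In the Southern Hemisphere f is negative: f = −1.37×10⁻⁴ s⁻¹.
Component geostrophic relations (x east, y north):
u_g = −(1/(fρ)) ∂P/∂y,  v_g = (1/(fρ)) ∂P/∂x
u_g = −(−3.5×10⁻³)/(−1.37×10⁻⁴ × 1.11) = −23.0 m/s;  v_g = (−1.0×10⁻³)/(−1.37×10⁻⁴ × 1.11) = 6.58 m/s
|V_g| = √(u_g² + v_g²) = 23.9 m/s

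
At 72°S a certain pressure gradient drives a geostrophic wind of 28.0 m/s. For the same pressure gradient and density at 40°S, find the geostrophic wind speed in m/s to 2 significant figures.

41 m/s

With the same pressure gradient and density, V_g ∝ 1/f ∝ 1/sin φ.
V₂ = V₁ · sin φ₁ / sin φ₂ = 28.0 × sin 72° / sin 40°
V₂ = 28.0 × 0.9511/0.6428 = 41 m/s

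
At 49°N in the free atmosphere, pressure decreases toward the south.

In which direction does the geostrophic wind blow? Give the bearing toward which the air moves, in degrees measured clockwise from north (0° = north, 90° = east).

The pressure-gradient force points toward the south (bearing 180°).
Geostrophic balance: in the Northern Hemisphere the Coriolis force deflects motion to the right, so the geostrophic wind blows 90° to the right of the pressure-gradient force (low pressure on the left).
Rotating 180° by 90° clockwise gives 270° — the wind blows toward the west.

270°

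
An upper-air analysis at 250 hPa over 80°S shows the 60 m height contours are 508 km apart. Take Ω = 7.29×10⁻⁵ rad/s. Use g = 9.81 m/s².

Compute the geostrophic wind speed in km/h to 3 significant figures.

Coriolis parameter at 80°S:
f = 2Ω sin φ = 2 × 7.29×10⁻⁵ × sin 80° = 1.44×10⁻⁴ s⁻¹
Height gradient: |∂Z/∂n| = 60 m / 508000 m = 1.18×10⁻⁴
On a pressure surface, geostrophic balance gives V_g = (g/f)|∂Z/∂n|:
V_g = 9.81 × 1.18×10⁻⁴ / 1.44×10⁻⁴ = 8.07 m/s
Converting: 8.07 m/s × 3.6 = 29.1 km/h

29.1 km/h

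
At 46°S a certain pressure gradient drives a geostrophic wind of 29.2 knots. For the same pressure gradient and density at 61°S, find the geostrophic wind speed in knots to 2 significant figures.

With the same pressure gradient and density, V_g ∝ 1/f ∝ 1/sin φ.
V₂ = V₁ · sin φ₁ / sin φ₂ = 29.2 × sin 46° / sin 61°
V₂ = 29.2 × 0.7193/0.8746 = 24 knots

24 knots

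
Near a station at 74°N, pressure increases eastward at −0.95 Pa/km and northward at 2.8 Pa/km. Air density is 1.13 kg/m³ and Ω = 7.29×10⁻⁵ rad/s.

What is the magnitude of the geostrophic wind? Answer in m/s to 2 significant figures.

Coriolis parameter at 74°N:
f = 2Ω sin φ = 2 × 7.29×10⁻⁵ × sin 74° = 1.40×10⁻⁴ s⁻¹
Component geostrophic relations (x east, y north):
u_g = −(1/(fρ)) ∂P/∂y,  v_g = (1/(fρ)) ∂P/∂x
u_g = −(2.8×10⁻³)/(1.40×10⁻⁴ × 1.13) = −17.7 m/s;  v_g = (−0.95×10⁻³)/(1.40×10⁻⁴ × 1.13) = −6.00 m/s
|V_g| = √(u_g² + v_g²) = 18.7 m/s

19 m/s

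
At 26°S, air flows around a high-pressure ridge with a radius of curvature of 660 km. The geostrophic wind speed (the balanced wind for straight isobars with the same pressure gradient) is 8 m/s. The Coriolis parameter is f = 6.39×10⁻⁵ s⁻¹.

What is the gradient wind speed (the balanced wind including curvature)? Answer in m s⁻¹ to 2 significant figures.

Around a high, pressure-gradient force acts outward with centrifugal, so Coriolis balances both:
fV = (1/ρ)|∂P/∂n| + V²/R  →  V² − fR·V + fR·V_g = 0
With fR = 6.39×10⁻⁵ × 660×10³ m = 42.2 m/s:
V = [fR − √((fR)² − 4 fR V_g)]/2 = [42.2 − √(42.2² − 4×42.2×8)]/2 = 10.7 m/s
Supergeostrophic (V > V_g = 8 m/s), as expected around a high.

11 m s⁻¹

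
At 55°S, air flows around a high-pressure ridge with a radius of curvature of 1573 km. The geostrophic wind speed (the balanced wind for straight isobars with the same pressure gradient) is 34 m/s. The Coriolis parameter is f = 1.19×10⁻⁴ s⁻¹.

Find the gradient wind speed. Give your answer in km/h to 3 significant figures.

161 km/h

Around a high, pressure-gradient force acts outward with centrifugal, so Coriolis balances both:
fV = (1/ρ)|∂P/∂n| + V²/R  →  V² − fR·V + fR·V_g = 0
With fR = 1.19×10⁻⁴ × 1573×10³ m = 187 m/s:
V = [fR − √((fR)² − 4 fR V_g)]/2 = [187 − √(187² − 4×187×34)]/2 = 44.7 m/s
Supergeostrophic (V > V_g = 34 m/s), as expected around a high.
Converting: 44.7 m/s × 3.6 = 161 km/h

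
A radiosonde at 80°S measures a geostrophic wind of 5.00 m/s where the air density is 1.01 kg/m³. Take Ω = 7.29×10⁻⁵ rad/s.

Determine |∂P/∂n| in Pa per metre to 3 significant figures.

7.25×10⁻⁴ Pa/m

Coriolis parameter at 80°S:
f = 2Ω sin φ = 2 × 7.29×10⁻⁵ × sin 80° = 1.44×10⁻⁴ s⁻¹
Geostrophic balance rearranged: |∂P/∂n| = f ρ V_g
|∂P/∂n| = 1.44×10⁻⁴ × 1.01 × 5.00 = 7.25×10⁻⁴ Pa/m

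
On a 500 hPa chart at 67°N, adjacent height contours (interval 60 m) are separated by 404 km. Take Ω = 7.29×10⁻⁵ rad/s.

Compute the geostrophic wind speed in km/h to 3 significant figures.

39.1 km/h

Coriolis parameter at 67°N:
f = 2Ω sin φ = 2 × 7.29×10⁻⁵ × sin 67° = 1.34×10⁻⁴ s⁻¹
Height gradient: |∂Z/∂n| = 60 m / 404000 m = 1.49×10⁻⁴
On a pressure surface, geostrophic balance gives V_g = (g/f)|∂Z/∂n|:
V_g = 9.81 × 1.49×10⁻⁴ / 1.34×10⁻⁴ = 10.9 m/s
Converting: 10.9 m/s × 3.6 = 39.1 km/h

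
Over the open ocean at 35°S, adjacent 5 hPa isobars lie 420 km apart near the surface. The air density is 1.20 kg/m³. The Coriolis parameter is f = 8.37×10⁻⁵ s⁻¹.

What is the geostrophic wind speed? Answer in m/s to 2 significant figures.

Pressure gradient: |∂P/∂n| = 500 Pa / 420000 m = 1.19×10⁻³ Pa/m
Geostrophic balance (pressure-gradient force = Coriolis force):
V_g = (1/(fρ)) |∂P/∂n| = 1.19×10⁻³ / (8.37×10⁻⁵ × 1.20) = 11.9 m/s

12 m/s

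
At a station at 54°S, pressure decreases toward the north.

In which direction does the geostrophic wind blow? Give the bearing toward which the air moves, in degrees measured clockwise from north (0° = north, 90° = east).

The pressure-gradient force points toward the north (bearing 000°).
Geostrophic balance: in the Southern Hemisphere the Coriolis force deflects motion to the left, so the geostrophic wind blows 90° to the left of the pressure-gradient force (low pressure on the right).
Rotating 000° by 90° counterclockwise gives 270° — the wind blows toward the west.

270°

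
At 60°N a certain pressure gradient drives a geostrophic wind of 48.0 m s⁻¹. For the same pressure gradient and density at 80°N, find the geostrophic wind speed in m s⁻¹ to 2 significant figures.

42 m s⁻¹

With the same pressure gradient and density, V_g ∝ 1/f ∝ 1/sin φ.
V₂ = V₁ · sin φ₁ / sin φ₂ = 48.0 × sin 60° / sin 80°
V₂ = 48.0 × 0.8660/0.9848 = 42 m s⁻¹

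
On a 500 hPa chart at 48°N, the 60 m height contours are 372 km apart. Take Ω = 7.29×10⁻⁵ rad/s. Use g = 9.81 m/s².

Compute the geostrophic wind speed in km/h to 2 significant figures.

53 km/h

Coriolis parameter at 48°N:
f = 2Ω sin φ = 2 × 7.29×10⁻⁵ × sin 48° = 1.08×10⁻⁴ s⁻¹
Height gradient: |∂Z/∂n| = 60 m / 372000 m = 1.61×10⁻⁴
On a pressure surface, geostrophic balance gives V_g = (g/f)|∂Z/∂n|:
V_g = 9.81 × 1.61×10⁻⁴ / 1.08×10⁻⁴ = 14.6 m/s
Converting: 14.6 m/s × 3.6 = 53 km/h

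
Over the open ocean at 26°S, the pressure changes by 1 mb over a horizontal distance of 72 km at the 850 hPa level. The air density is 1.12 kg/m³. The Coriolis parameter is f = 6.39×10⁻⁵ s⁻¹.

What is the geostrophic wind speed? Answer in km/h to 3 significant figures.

Pressure gradient: |∂P/∂n| = 100 Pa / 72000 m = 1.39×10⁻³ Pa/m
Geostrophic balance (pressure-gradient force = Coriolis force):
V_g = (1/(fρ)) |∂P/∂n| = 1.39×10⁻³ / (6.39×10⁻⁵ × 1.12) = 19.4 m/s
Converting: 19.4 m/s × 3.6 = 69.9 km/h

69.9 km/h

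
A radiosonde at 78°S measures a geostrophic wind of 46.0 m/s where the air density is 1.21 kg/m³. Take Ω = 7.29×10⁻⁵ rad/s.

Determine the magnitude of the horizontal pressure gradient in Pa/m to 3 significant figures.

7.94×10⁻³ Pa/m

Coriolis parameter at 78°S:
f = 2Ω sin φ = 2 × 7.29×10⁻⁵ × sin 78° = 1.43×10⁻⁴ s⁻¹
Geostrophic balance rearranged: |∂P/∂n| = f ρ V_g
|∂P/∂n| = 1.43×10⁻⁴ × 1.21 × 46.0 = 7.94×10⁻³ Pa/m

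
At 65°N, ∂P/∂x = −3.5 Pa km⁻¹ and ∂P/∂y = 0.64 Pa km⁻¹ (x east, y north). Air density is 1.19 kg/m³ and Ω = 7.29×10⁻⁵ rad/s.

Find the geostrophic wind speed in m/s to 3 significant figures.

Coriolis parameter at 65°N:
f = 2Ω sin φ = 2 × 7.29×10⁻⁵ × sin 65° = 1.32×10⁻⁴ s⁻¹
Component geostrophic relations (x east, y north):
u_g = −(1/(fρ)) ∂P/∂y,  v_g = (1/(fρ)) ∂P/∂x
u_g = −(0.64×10⁻³)/(1.32×10⁻⁴ × 1.19) = −4.07 m/s;  v_g = (−3.5×10⁻³)/(1.32×10⁻⁴ × 1.19) = −22.3 m/s
|V_g| = √(u_g² + v_g²) = 22.6 m/s

22.6 m/s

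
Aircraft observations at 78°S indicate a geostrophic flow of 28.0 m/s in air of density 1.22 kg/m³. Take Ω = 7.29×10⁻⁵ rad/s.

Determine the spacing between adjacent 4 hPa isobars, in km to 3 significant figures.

Coriolis parameter at 78°S:
f = 2Ω sin φ = 2 × 7.29×10⁻⁵ × sin 78° = 1.43×10⁻⁴ s⁻¹
Geostrophic balance rearranged: |∂P/∂n| = f ρ V_g
|∂P/∂n| = 1.43×10⁻⁴ × 1.22 × 28.0 = 4.87×10⁻³ Pa/m
Isobar spacing: Δn = ΔP/|∂P/∂n| = 400 Pa / 4.87×10⁻³ Pa/m = 82107 m ≈ 82.1 km

82.1 km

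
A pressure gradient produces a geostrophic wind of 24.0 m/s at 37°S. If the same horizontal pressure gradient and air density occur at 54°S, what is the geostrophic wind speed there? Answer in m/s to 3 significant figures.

17.9 m/s

With the same pressure gradient and density, V_g ∝ 1/f ∝ 1/sin φ.
V₂ = V₁ · sin φ₁ / sin φ₂ = 24.0 × sin 37° / sin 54°
V₂ = 24.0 × 0.6018/0.8090 = 17.9 m/s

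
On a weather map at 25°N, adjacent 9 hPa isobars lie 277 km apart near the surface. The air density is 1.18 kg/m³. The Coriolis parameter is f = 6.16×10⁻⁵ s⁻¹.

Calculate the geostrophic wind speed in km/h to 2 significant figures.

Pressure gradient: |∂P/∂n| = 900 Pa / 277000 m = 3.25×10⁻³ Pa/m
Geostrophic balance (pressure-gradient force = Coriolis force):
V_g = (1/(fρ)) |∂P/∂n| = 3.25×10⁻³ / (6.16×10⁻⁵ × 1.18) = 44.7 m/s
Converting: 44.7 m/s × 3.6 = 160 km/h

160 km/h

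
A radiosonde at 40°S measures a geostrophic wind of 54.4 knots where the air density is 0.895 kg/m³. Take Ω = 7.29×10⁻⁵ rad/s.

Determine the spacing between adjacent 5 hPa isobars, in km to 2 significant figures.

210 km

Coriolis parameter at 40°S:
f = 2Ω sin φ = 2 × 7.29×10⁻⁵ × sin 40° = 9.37×10⁻⁵ s⁻¹
Wind speed in SI: 54.4 knots = 28.0 m/s
Geostrophic balance rearranged: |∂P/∂n| = f ρ V_g
|∂P/∂n| = 9.37×10⁻⁵ × 0.895 × 28.0 = 2.35×10⁻³ Pa/m
Isobar spacing: Δn = ΔP/|∂P/∂n| = 500 Pa / 2.35×10⁻³ Pa/m = 213003 m ≈ 210 km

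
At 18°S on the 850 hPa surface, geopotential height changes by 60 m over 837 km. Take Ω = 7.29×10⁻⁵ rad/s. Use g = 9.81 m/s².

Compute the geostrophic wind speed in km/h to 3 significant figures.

Coriolis parameter at 18°S:
f = 2Ω sin φ = 2 × 7.29×10⁻⁵ × sin 18° = 4.51×10⁻⁵ s⁻¹
Height gradient: |∂Z/∂n| = 60 m / 837000 m = 7.17×10⁻⁵
On a pressure surface, geostrophic balance gives V_g = (g/f)|∂Z/∂n|:
V_g = 9.81 × 7.17×10⁻⁵ / 4.51×10⁻⁵ = 15.6 m/s
Converting: 15.6 m/s × 3.6 = 56.2 km/h

56.2 km/h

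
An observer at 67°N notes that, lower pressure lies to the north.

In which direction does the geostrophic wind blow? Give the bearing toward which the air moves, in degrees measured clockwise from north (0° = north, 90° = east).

090°

The pressure-gradient force points toward the north (bearing 000°).
Geostrophic balance: in the Northern Hemisphere the Coriolis force deflects motion to the right, so the geostrophic wind blows 90° to the right of the pressure-gradient force (low pressure on the left).
Rotating 000° by 90° clockwise gives 090° — the wind blows toward the east.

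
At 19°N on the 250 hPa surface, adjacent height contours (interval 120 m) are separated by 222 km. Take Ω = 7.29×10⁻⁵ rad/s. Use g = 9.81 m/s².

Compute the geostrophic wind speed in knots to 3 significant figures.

Coriolis parameter at 19°N:
f = 2Ω sin φ = 2 × 7.29×10⁻⁵ × sin 19° = 4.75×10⁻⁵ s⁻¹
Height gradient: |∂Z/∂n| = 120 m / 222000 m = 5.41×10⁻⁴
On a pressure surface, geostrophic balance gives V_g = (g/f)|∂Z/∂n|:
V_g = 9.81 × 5.41×10⁻⁴ / 4.75×10⁻⁵ = 112 m/s
Converting: 112 m/s × 1.944 = 217 knots

217 knots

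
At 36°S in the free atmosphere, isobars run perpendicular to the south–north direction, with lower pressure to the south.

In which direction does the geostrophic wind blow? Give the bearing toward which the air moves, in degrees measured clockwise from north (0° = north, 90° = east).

The pressure-gradient force points toward the south (bearing 180°).
Geostrophic balance: in the Southern Hemisphere the Coriolis force deflects motion to the left, so the geostrophic wind blows 90° to the left of the pressure-gradient force (low pressure on the right).
Rotating 180° by 90° counterclockwise gives 090° — the wind blows toward the east.

090°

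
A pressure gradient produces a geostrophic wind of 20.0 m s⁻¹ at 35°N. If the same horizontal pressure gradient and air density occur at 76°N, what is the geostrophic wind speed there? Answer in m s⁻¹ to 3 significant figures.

11.8 m s⁻¹

With the same pressure gradient and density, V_g ∝ 1/f ∝ 1/sin φ.
V₂ = V₁ · sin φ₁ / sin φ₂ = 20.0 × sin 35° / sin 76°
V₂ = 20.0 × 0.5736/0.9703 = 11.8 m s⁻¹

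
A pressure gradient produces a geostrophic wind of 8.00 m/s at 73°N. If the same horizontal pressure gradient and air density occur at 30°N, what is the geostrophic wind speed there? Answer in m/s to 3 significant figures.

With the same pressure gradient and density, V_g ∝ 1/f ∝ 1/sin φ.
V₂ = V₁ · sin φ₁ / sin φ₂ = 8.00 × sin 73° / sin 30°
V₂ = 8.00 × 0.9563/0.5000 = 15.3 m/s

15.3 m/s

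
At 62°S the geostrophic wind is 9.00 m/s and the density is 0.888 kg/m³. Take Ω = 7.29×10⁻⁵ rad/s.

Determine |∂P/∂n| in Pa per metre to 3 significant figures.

1.03×10⁻³ Pa/m

Coriolis parameter at 62°S:
f = 2Ω sin φ = 2 × 7.29×10⁻⁵ × sin 62° = 1.29×10⁻⁴ s⁻¹
Geostrophic balance rearranged: |∂P/∂n| = f ρ V_g
|∂P/∂n| = 1.29×10⁻⁴ × 0.888 × 9.00 = 1.03×10⁻³ Pa/m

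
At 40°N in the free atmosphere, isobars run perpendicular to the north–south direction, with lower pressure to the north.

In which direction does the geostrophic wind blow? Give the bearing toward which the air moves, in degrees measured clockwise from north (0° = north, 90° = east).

090°

The pressure-gradient force points toward the north (bearing 000°).
Geostrophic balance: in the Northern Hemisphere the Coriolis force deflects motion to the right, so the geostrophic wind blows 90° to the right of the pressure-gradient force (low pressure on the left).
Rotating 000° by 90° clockwise gives 090° — the wind blows toward the east.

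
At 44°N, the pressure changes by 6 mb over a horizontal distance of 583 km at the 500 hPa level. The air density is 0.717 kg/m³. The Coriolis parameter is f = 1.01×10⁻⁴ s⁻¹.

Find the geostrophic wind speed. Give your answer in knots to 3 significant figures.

Pressure gradient: |∂P/∂n| = 600 Pa / 583000 m = 1.03×10⁻³ Pa/m
Geostrophic balance (pressure-gradient force = Coriolis force):
V_g = (1/(fρ)) |∂P/∂n| = 1.03×10⁻³ / (1.01×10⁻⁴ × 0.717) = 14.2 m/s
Converting: 14.2 m/s × 1.944 = 27.6 knots

27.6 knots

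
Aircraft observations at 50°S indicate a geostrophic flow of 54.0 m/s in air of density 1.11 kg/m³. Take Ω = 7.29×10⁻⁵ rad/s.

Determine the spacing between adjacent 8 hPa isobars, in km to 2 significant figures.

120 km

Coriolis parameter at 50°S:
f = 2Ω sin φ = 2 × 7.29×10⁻⁵ × sin 50° = 1.12×10⁻⁴ s⁻¹
Geostrophic balance rearranged: |∂P/∂n| = f ρ V_g
|∂P/∂n| = 1.12×10⁻⁴ × 1.11 × 54.0 = 6.69×10⁻³ Pa/m
Isobar spacing: Δn = ΔP/|∂P/∂n| = 800 Pa / 6.69×10⁻³ Pa/m = 119498 m ≈ 120 km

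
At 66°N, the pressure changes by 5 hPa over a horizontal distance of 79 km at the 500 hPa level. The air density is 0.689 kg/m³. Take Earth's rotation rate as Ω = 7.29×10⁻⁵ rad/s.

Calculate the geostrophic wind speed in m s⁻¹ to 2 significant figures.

Coriolis parameter at 66°N:
f = 2Ω sin φ = 2 × 7.29×10⁻⁵ × sin 66° = 1.33×10⁻⁴ s⁻¹
Pressure gradient: |∂P/∂n| = 500 Pa / 79000 m = 6.33×10⁻³ Pa/m
Geostrophic balance (pressure-gradient force = Coriolis force):
V_g = (1/(fρ)) |∂P/∂n| = 6.33×10⁻³ / (1.33×10⁻⁴ × 0.689) = 69.0 m/s

69 m s⁻¹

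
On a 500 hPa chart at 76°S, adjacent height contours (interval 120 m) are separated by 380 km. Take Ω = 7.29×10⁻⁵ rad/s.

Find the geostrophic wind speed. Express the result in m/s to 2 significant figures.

22 m/s

Coriolis parameter at 76°S:
f = 2Ω sin φ = 2 × 7.29×10⁻⁵ × sin 76° = 1.41×10⁻⁴ s⁻¹
Height gradient: |∂Z/∂n| = 120 m / 380000 m = 3.16×10⁻⁴
On a pressure surface, geostrophic balance gives V_g = (g/f)|∂Z/∂n|:
V_g = 9.81 × 3.16×10⁻⁴ / 1.41×10⁻⁴ = 21.9 m/s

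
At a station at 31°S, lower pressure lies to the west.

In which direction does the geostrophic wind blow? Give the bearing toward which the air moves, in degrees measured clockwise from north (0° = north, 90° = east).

180°

The pressure-gradient force points toward the west (bearing 270°).
Geostrophic balance: in the Southern Hemisphere the Coriolis force deflects motion to the left, so the geostrophic wind blows 90° to the left of the pressure-gradient force (low pressure on the right).
Rotating 270° by 90° counterclockwise gives 180° — the wind blows toward the south.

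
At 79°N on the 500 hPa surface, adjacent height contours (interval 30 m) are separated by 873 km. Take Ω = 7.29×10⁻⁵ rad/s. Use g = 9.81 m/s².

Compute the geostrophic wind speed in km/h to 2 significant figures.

8.5 km/h

Coriolis parameter at 79°N:
f = 2Ω sin φ = 2 × 7.29×10⁻⁵ × sin 79° = 1.43×10⁻⁴ s⁻¹
Height gradient: |∂Z/∂n| = 30 m / 873000 m = 3.44×10⁻⁵
On a pressure surface, geostrophic balance gives V_g = (g/f)|∂Z/∂n|:
V_g = 9.81 × 3.44×10⁻⁵ / 1.43×10⁻⁴ = 2.36 m/s
Converting: 2.36 m/s × 3.6 = 8.5 km/h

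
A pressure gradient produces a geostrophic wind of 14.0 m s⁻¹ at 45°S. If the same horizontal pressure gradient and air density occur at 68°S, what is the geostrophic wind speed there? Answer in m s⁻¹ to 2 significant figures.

With the same pressure gradient and density, V_g ∝ 1/f ∝ 1/sin φ.
V₂ = V₁ · sin φ₁ / sin φ₂ = 14.0 × sin 45° / sin 68°
V₂ = 14.0 × 0.7071/0.9272 = 11 m s⁻¹

11 m s⁻¹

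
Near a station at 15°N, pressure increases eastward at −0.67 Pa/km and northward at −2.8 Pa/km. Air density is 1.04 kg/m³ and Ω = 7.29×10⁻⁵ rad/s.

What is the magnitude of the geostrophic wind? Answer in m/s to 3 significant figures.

Coriolis parameter at 15°N:
f = 2Ω sin φ = 2 × 7.29×10⁻⁵ × sin 15° = 3.77×10⁻⁵ s⁻¹
Component geostrophic relations (x east, y north):
u_g = −(1/(fρ)) ∂P/∂y,  v_g = (1/(fρ)) ∂P/∂x
u_g = −(−2.8×10⁻³)/(3.77×10⁻⁵ × 1.04) = 71.3 m/s;  v_g = (−0.67×10⁻³)/(3.77×10⁻⁵ × 1.04) = −17.1 m/s
|V_g| = √(u_g² + v_g²) = 73.4 m/s

73.4 m/s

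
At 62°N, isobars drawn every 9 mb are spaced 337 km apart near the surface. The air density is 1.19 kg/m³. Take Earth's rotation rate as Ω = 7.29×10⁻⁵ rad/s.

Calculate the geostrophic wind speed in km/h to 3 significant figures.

Coriolis parameter at 62°N:
f = 2Ω sin φ = 2 × 7.29×10⁻⁵ × sin 62° = 1.29×10⁻⁴ s⁻¹
Pressure gradient: |∂P/∂n| = 900 Pa / 337000 m = 2.67×10⁻³ Pa/m
Geostrophic balance (pressure-gradient force = Coriolis force):
V_g = (1/(fρ)) |∂P/∂n| = 2.67×10⁻³ / (1.29×10⁻⁴ × 1.19) = 17.4 m/s
Converting: 17.4 m/s × 3.6 = 62.8 km/h

62.8 km/h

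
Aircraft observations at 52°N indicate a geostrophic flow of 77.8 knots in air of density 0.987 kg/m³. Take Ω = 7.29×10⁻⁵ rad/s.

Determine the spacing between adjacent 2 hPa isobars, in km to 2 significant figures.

44 km

Coriolis parameter at 52°N:
f = 2Ω sin φ = 2 × 7.29×10⁻⁵ × sin 52° = 1.15×10⁻⁴ s⁻¹
Wind speed in SI: 77.8 knots = 40.0 m/s
Geostrophic balance rearranged: |∂P/∂n| = f ρ V_g
|∂P/∂n| = 1.15×10⁻⁴ × 0.987 × 40.0 = 4.54×10⁻³ Pa/m
Isobar spacing: Δn = ΔP/|∂P/∂n| = 200 Pa / 4.54×10⁻³ Pa/m = 44066 m ≈ 44 km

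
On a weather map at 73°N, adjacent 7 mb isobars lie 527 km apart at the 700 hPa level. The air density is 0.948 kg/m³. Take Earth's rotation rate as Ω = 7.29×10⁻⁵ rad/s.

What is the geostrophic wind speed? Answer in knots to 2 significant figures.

Coriolis parameter at 73°N:
f = 2Ω sin φ = 2 × 7.29×10⁻⁵ × sin 73° = 1.39×10⁻⁴ s⁻¹
Pressure gradient: |∂P/∂n| = 700 Pa / 527000 m = 1.33×10⁻³ Pa/m
Geostrophic balance (pressure-gradient force = Coriolis force):
V_g = (1/(fρ)) |∂P/∂n| = 1.33×10⁻³ / (1.39×10⁻⁴ × 0.948) = 10.0 m/s
Converting: 10.0 m/s × 1.944 = 20 knots

20 knots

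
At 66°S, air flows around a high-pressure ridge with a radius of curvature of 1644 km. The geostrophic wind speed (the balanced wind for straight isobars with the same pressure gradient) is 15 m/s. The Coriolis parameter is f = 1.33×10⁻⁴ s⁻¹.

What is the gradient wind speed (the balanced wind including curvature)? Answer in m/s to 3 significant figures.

Around a high, pressure-gradient force acts outward with centrifugal, so Coriolis balances both:
fV = (1/ρ)|∂P/∂n| + V²/R  →  V² − fR·V + fR·V_g = 0
With fR = 1.33×10⁻⁴ × 1644×10³ m = 219 m/s:
V = [fR − √((fR)² − 4 fR V_g)]/2 = [219 − √(219² − 4×219×15)]/2 = 16.2 m/s
Supergeostrophic (V > V_g = 15 m/s), as expected around a high.

16.2 m/s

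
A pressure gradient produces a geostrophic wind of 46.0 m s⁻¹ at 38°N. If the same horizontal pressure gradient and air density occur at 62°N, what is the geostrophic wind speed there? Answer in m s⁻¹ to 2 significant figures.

With the same pressure gradient and density, V_g ∝ 1/f ∝ 1/sin φ.
V₂ = V₁ · sin φ₁ / sin φ₂ = 46.0 × sin 38° / sin 62°
V₂ = 46.0 × 0.6157/0.8829 = 32 m s⁻¹

32 m s⁻¹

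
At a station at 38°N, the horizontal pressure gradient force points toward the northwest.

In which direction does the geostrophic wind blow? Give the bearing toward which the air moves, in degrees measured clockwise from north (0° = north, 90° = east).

045°

The pressure-gradient force points toward the northwest (bearing 315°).
Geostrophic balance: in the Northern Hemisphere the Coriolis force deflects motion to the right, so the geostrophic wind blows 90° to the right of the pressure-gradient force (low pressure on the left).
Rotating 315° by 90° clockwise gives 045° — the wind blows toward the northeast.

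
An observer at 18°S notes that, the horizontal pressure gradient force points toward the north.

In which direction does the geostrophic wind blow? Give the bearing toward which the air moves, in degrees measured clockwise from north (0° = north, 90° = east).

The pressure-gradient force points toward the north (bearing 000°).
Geostrophic balance: in the Southern Hemisphere the Coriolis force deflects motion to the left, so the geostrophic wind blows 90° to the left of the pressure-gradient force (low pressure on the right).
Rotating 000° by 90° counterclockwise gives 270° — the wind blows toward the west.

270°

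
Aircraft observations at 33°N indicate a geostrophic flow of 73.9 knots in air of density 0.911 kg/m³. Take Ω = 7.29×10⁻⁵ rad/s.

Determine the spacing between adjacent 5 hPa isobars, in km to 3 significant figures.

Coriolis parameter at 33°N:
f = 2Ω sin φ = 2 × 7.29×10⁻⁵ × sin 33° = 7.94×10⁻⁵ s⁻¹
Wind speed in SI: 73.9 knots = 38.0 m/s
Geostrophic balance rearranged: |∂P/∂n| = f ρ V_g
|∂P/∂n| = 7.94×10⁻⁵ × 0.911 × 38.0 = 2.75×10⁻³ Pa/m
Isobar spacing: Δn = ΔP/|∂P/∂n| = 500 Pa / 2.75×10⁻³ Pa/m = 181804 m ≈ 182 km

182 km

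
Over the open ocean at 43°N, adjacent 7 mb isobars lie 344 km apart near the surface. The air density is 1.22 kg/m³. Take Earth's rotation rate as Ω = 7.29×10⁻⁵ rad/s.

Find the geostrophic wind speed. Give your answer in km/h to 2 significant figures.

Coriolis parameter at 43°N:
f = 2Ω sin φ = 2 × 7.29×10⁻⁵ × sin 43° = 9.94×10⁻⁵ s⁻¹
Pressure gradient: |∂P/∂n| = 700 Pa / 344000 m = 2.03×10⁻³ Pa/m
Geostrophic balance (pressure-gradient force = Coriolis force):
V_g = (1/(fρ)) |∂P/∂n| = 2.03×10⁻³ / (9.94×10⁻⁵ × 1.22) = 16.8 m/s
Converting: 16.8 m/s × 3.6 = 60 km/h

60 km/h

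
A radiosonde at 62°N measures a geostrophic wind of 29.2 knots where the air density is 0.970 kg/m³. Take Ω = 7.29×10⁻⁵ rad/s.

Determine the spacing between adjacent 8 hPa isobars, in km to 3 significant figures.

426 km

Coriolis parameter at 62°N:
f = 2Ω sin φ = 2 × 7.29×10⁻⁵ × sin 62° = 1.29×10⁻⁴ s⁻¹
Wind speed in SI: 29.2 knots = 15.0 m/s
Geostrophic balance rearranged: |∂P/∂n| = f ρ V_g
|∂P/∂n| = 1.29×10⁻⁴ × 0.970 × 15.0 = 1.88×10⁻³ Pa/m
Isobar spacing: Δn = ΔP/|∂P/∂n| = 800 Pa / 1.88×10⁻³ Pa/m = 426486 m ≈ 426 km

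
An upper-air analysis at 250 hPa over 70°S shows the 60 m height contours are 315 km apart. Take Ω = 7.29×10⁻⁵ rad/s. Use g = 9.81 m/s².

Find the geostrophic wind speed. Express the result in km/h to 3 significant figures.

49.1 km/h

Coriolis parameter at 70°S:
f = 2Ω sin φ = 2 × 7.29×10⁻⁵ × sin 70° = 1.37×10⁻⁴ s⁻¹
Height gradient: |∂Z/∂n| = 60 m / 315000 m = 1.90×10⁻⁴
On a pressure surface, geostrophic balance gives V_g = (g/f)|∂Z/∂n|:
V_g = 9.81 × 1.90×10⁻⁴ / 1.37×10⁻⁴ = 13.6 m/s
Converting: 13.6 m/s × 3.6 = 49.1 km/h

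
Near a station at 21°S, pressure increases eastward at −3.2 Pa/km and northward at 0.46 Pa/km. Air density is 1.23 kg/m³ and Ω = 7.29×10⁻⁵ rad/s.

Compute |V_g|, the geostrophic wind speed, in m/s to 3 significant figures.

Coriolis parameter at 21°S:
f = 2Ω sin φ = 2 × 7.29×10⁻⁵ × sin 21° = 5.23×10⁻⁵ s⁻¹
In the Southern Hemisphere f is negative: f = −5.23×10⁻⁵ s⁻¹.
Component geostrophic relations (x east, y north):
u_g = −(1/(fρ)) ∂P/∂y,  v_g = (1/(fρ)) ∂P/∂x
u_g = −(0.46×10⁻³)/(−5.23×10⁻⁵ × 1.23) = 7.16 m/s;  v_g = (−3.2×10⁻³)/(−5.23×10⁻⁵ × 1.23) = 49.8 m/s
|V_g| = √(u_g² + v_g²) = 50.3 m/s

50.3 m/s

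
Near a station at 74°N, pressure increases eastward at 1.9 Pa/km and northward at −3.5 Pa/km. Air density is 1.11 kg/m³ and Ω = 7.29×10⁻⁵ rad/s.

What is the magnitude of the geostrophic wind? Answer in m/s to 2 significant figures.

Coriolis parameter at 74°N:
f = 2Ω sin φ = 2 × 7.29×10⁻⁵ × sin 74° = 1.40×10⁻⁴ s⁻¹
Component geostrophic relations (x east, y north):
u_g = −(1/(fρ)) ∂P/∂y,  v_g = (1/(fρ)) ∂P/∂x
u_g = −(−3.5×10⁻³)/(1.40×10⁻⁴ × 1.11) = 22.5 m/s;  v_g = (1.9×10⁻³)/(1.40×10⁻⁴ × 1.11) = 12.2 m/s
|V_g| = √(u_g² + v_g²) = 25.6 m/s

26 m/s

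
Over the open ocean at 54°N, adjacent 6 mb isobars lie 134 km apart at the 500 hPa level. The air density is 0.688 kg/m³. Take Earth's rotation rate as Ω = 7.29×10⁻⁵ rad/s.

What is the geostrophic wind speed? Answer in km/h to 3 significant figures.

Coriolis parameter at 54°N:
f = 2Ω sin φ = 2 × 7.29×10⁻⁵ × sin 54° = 1.18×10⁻⁴ s⁻¹
Pressure gradient: |∂P/∂n| = 600 Pa / 134000 m = 4.48×10⁻³ Pa/m
Geostrophic balance (pressure-gradient force = Coriolis force):
V_g = (1/(fρ)) |∂P/∂n| = 4.48×10⁻³ / (1.18×10⁻⁴ × 0.688) = 55.2 m/s
Converting: 55.2 m/s × 3.6 = 199 km/h

199 km/h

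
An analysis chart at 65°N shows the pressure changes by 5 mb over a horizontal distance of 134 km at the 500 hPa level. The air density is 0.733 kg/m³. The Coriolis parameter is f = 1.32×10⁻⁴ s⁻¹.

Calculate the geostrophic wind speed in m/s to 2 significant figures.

39 m/s

Pressure gradient: |∂P/∂n| = 500 Pa / 134000 m = 3.73×10⁻³ Pa/m
Geostrophic balance (pressure-gradient force = Coriolis force):
V_g = (1/(fρ)) |∂P/∂n| = 3.73×10⁻³ / (1.32×10⁻⁴ × 0.733) = 38.6 m/s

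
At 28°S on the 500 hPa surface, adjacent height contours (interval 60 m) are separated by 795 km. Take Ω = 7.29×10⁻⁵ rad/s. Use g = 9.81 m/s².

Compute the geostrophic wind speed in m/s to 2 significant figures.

Coriolis parameter at 28°S:
f = 2Ω sin φ = 2 × 7.29×10⁻⁵ × sin 28° = 6.84×10⁻⁵ s⁻¹
Height gradient: |∂Z/∂n| = 60 m / 795000 m = 7.55×10⁻⁵
On a pressure surface, geostrophic balance gives V_g = (g/f)|∂Z/∂n|:
V_g = 9.81 × 7.55×10⁻⁵ / 6.84×10⁻⁵ = 10.8 m/s

11 m/s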